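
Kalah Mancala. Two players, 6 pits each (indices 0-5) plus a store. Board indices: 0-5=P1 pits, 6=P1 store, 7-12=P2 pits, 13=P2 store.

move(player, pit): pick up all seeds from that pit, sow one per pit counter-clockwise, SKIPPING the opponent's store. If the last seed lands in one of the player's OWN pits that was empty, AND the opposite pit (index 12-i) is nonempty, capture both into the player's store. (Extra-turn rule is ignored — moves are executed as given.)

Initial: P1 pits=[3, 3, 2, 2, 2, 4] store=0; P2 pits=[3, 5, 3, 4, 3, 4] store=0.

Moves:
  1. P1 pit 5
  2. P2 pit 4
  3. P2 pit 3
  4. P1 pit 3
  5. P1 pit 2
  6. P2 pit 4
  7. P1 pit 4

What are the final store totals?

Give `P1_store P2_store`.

Move 1: P1 pit5 -> P1=[3,3,2,2,2,0](1) P2=[4,6,4,4,3,4](0)
Move 2: P2 pit4 -> P1=[4,3,2,2,2,0](1) P2=[4,6,4,4,0,5](1)
Move 3: P2 pit3 -> P1=[5,3,2,2,2,0](1) P2=[4,6,4,0,1,6](2)
Move 4: P1 pit3 -> P1=[5,3,2,0,3,0](6) P2=[0,6,4,0,1,6](2)
Move 5: P1 pit2 -> P1=[5,3,0,1,4,0](6) P2=[0,6,4,0,1,6](2)
Move 6: P2 pit4 -> P1=[5,3,0,1,4,0](6) P2=[0,6,4,0,0,7](2)
Move 7: P1 pit4 -> P1=[5,3,0,1,0,1](7) P2=[1,7,4,0,0,7](2)

Answer: 7 2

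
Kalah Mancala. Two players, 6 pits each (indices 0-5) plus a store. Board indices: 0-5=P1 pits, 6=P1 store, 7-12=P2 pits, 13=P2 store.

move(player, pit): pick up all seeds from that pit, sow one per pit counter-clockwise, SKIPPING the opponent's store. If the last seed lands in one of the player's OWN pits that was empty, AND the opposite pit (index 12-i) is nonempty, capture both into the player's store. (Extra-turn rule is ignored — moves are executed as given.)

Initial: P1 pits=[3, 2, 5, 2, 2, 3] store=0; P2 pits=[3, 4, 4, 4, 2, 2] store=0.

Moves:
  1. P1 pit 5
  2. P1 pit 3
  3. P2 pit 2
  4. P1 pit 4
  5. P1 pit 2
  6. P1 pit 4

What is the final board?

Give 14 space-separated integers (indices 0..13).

Answer: 3 2 0 1 0 3 8 2 5 0 5 3 3 1

Derivation:
Move 1: P1 pit5 -> P1=[3,2,5,2,2,0](1) P2=[4,5,4,4,2,2](0)
Move 2: P1 pit3 -> P1=[3,2,5,0,3,0](6) P2=[0,5,4,4,2,2](0)
Move 3: P2 pit2 -> P1=[3,2,5,0,3,0](6) P2=[0,5,0,5,3,3](1)
Move 4: P1 pit4 -> P1=[3,2,5,0,0,1](7) P2=[1,5,0,5,3,3](1)
Move 5: P1 pit2 -> P1=[3,2,0,1,1,2](8) P2=[2,5,0,5,3,3](1)
Move 6: P1 pit4 -> P1=[3,2,0,1,0,3](8) P2=[2,5,0,5,3,3](1)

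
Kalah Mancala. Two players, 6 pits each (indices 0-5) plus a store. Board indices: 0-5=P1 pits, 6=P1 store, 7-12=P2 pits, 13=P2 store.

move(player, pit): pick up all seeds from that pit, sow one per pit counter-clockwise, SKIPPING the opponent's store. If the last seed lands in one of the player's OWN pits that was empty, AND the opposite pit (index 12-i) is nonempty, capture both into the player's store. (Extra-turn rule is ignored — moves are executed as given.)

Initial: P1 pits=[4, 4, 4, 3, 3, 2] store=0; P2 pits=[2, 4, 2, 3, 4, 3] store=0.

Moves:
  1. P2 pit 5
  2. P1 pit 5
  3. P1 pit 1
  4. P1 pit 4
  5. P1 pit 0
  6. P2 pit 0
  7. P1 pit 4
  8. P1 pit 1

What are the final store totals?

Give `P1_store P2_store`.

Answer: 3 1

Derivation:
Move 1: P2 pit5 -> P1=[5,5,4,3,3,2](0) P2=[2,4,2,3,4,0](1)
Move 2: P1 pit5 -> P1=[5,5,4,3,3,0](1) P2=[3,4,2,3,4,0](1)
Move 3: P1 pit1 -> P1=[5,0,5,4,4,1](2) P2=[3,4,2,3,4,0](1)
Move 4: P1 pit4 -> P1=[5,0,5,4,0,2](3) P2=[4,5,2,3,4,0](1)
Move 5: P1 pit0 -> P1=[0,1,6,5,1,3](3) P2=[4,5,2,3,4,0](1)
Move 6: P2 pit0 -> P1=[0,1,6,5,1,3](3) P2=[0,6,3,4,5,0](1)
Move 7: P1 pit4 -> P1=[0,1,6,5,0,4](3) P2=[0,6,3,4,5,0](1)
Move 8: P1 pit1 -> P1=[0,0,7,5,0,4](3) P2=[0,6,3,4,5,0](1)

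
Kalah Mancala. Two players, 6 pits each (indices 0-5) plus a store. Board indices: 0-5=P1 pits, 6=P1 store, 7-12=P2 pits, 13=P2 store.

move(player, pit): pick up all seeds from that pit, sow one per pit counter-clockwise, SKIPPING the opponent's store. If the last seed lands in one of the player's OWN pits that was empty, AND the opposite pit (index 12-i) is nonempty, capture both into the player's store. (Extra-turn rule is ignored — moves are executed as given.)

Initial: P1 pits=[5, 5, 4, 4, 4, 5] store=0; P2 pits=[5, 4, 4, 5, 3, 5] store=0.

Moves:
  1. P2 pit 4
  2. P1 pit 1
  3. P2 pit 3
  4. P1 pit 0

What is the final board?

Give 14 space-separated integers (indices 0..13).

Answer: 0 2 6 6 6 7 2 6 4 4 0 1 7 2

Derivation:
Move 1: P2 pit4 -> P1=[6,5,4,4,4,5](0) P2=[5,4,4,5,0,6](1)
Move 2: P1 pit1 -> P1=[6,0,5,5,5,6](1) P2=[5,4,4,5,0,6](1)
Move 3: P2 pit3 -> P1=[7,1,5,5,5,6](1) P2=[5,4,4,0,1,7](2)
Move 4: P1 pit0 -> P1=[0,2,6,6,6,7](2) P2=[6,4,4,0,1,7](2)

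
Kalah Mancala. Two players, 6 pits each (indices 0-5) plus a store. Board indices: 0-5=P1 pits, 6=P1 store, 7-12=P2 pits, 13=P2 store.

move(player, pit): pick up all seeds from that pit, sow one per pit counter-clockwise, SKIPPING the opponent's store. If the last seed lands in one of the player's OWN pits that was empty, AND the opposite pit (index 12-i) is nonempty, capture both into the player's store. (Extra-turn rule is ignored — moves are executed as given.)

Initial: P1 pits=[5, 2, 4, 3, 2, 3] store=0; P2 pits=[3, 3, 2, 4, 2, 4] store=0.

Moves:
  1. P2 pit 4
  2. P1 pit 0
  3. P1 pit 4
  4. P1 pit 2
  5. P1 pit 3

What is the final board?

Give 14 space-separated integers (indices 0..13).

Move 1: P2 pit4 -> P1=[5,2,4,3,2,3](0) P2=[3,3,2,4,0,5](1)
Move 2: P1 pit0 -> P1=[0,3,5,4,3,4](0) P2=[3,3,2,4,0,5](1)
Move 3: P1 pit4 -> P1=[0,3,5,4,0,5](1) P2=[4,3,2,4,0,5](1)
Move 4: P1 pit2 -> P1=[0,3,0,5,1,6](2) P2=[5,3,2,4,0,5](1)
Move 5: P1 pit3 -> P1=[0,3,0,0,2,7](3) P2=[6,4,2,4,0,5](1)

Answer: 0 3 0 0 2 7 3 6 4 2 4 0 5 1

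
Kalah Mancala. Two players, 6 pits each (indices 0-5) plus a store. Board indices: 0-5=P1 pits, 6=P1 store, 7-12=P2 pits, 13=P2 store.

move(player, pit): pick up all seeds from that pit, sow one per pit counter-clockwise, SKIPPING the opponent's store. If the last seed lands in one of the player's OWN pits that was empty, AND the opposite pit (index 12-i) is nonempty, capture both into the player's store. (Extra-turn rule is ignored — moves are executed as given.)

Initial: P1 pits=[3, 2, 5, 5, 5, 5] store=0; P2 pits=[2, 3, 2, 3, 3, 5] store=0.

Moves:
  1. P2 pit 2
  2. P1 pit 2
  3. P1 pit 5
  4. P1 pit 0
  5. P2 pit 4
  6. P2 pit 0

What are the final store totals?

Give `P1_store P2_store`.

Answer: 2 6

Derivation:
Move 1: P2 pit2 -> P1=[3,2,5,5,5,5](0) P2=[2,3,0,4,4,5](0)
Move 2: P1 pit2 -> P1=[3,2,0,6,6,6](1) P2=[3,3,0,4,4,5](0)
Move 3: P1 pit5 -> P1=[3,2,0,6,6,0](2) P2=[4,4,1,5,5,5](0)
Move 4: P1 pit0 -> P1=[0,3,1,7,6,0](2) P2=[4,4,1,5,5,5](0)
Move 5: P2 pit4 -> P1=[1,4,2,7,6,0](2) P2=[4,4,1,5,0,6](1)
Move 6: P2 pit0 -> P1=[1,0,2,7,6,0](2) P2=[0,5,2,6,0,6](6)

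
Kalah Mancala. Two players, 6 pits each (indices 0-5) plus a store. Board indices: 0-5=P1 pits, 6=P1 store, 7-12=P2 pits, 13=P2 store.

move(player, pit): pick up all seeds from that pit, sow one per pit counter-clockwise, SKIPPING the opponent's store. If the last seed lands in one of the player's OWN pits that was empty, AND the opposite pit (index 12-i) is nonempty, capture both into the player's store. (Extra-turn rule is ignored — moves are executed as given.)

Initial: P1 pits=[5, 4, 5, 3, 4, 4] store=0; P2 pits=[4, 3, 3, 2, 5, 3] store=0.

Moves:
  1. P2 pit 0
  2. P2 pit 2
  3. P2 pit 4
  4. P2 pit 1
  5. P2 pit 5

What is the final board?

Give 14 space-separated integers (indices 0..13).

Answer: 7 6 7 5 6 4 0 0 0 1 5 1 0 3

Derivation:
Move 1: P2 pit0 -> P1=[5,4,5,3,4,4](0) P2=[0,4,4,3,6,3](0)
Move 2: P2 pit2 -> P1=[5,4,5,3,4,4](0) P2=[0,4,0,4,7,4](1)
Move 3: P2 pit4 -> P1=[6,5,6,4,5,4](0) P2=[0,4,0,4,0,5](2)
Move 4: P2 pit1 -> P1=[6,5,6,4,5,4](0) P2=[0,0,1,5,1,6](2)
Move 5: P2 pit5 -> P1=[7,6,7,5,6,4](0) P2=[0,0,1,5,1,0](3)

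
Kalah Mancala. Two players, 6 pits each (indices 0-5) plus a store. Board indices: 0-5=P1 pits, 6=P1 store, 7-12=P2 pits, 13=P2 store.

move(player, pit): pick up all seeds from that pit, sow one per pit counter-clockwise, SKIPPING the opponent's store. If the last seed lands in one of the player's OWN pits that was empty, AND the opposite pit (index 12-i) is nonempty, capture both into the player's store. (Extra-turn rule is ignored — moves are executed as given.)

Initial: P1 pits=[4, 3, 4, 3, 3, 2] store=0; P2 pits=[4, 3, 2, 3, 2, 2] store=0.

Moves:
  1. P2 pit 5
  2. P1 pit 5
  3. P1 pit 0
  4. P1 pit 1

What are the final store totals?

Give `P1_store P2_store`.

Move 1: P2 pit5 -> P1=[5,3,4,3,3,2](0) P2=[4,3,2,3,2,0](1)
Move 2: P1 pit5 -> P1=[5,3,4,3,3,0](1) P2=[5,3,2,3,2,0](1)
Move 3: P1 pit0 -> P1=[0,4,5,4,4,0](7) P2=[0,3,2,3,2,0](1)
Move 4: P1 pit1 -> P1=[0,0,6,5,5,1](7) P2=[0,3,2,3,2,0](1)

Answer: 7 1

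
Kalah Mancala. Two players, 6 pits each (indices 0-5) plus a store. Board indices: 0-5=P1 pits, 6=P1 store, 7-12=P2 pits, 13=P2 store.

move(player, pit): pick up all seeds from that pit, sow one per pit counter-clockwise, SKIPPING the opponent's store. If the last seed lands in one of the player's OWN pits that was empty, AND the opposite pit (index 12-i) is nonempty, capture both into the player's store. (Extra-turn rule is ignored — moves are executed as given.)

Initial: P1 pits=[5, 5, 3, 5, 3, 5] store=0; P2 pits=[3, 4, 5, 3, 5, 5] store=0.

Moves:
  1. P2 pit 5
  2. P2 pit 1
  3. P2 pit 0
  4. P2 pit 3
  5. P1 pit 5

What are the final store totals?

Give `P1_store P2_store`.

Move 1: P2 pit5 -> P1=[6,6,4,6,3,5](0) P2=[3,4,5,3,5,0](1)
Move 2: P2 pit1 -> P1=[0,6,4,6,3,5](0) P2=[3,0,6,4,6,0](8)
Move 3: P2 pit0 -> P1=[0,6,4,6,3,5](0) P2=[0,1,7,5,6,0](8)
Move 4: P2 pit3 -> P1=[1,7,4,6,3,5](0) P2=[0,1,7,0,7,1](9)
Move 5: P1 pit5 -> P1=[1,7,4,6,3,0](1) P2=[1,2,8,1,7,1](9)

Answer: 1 9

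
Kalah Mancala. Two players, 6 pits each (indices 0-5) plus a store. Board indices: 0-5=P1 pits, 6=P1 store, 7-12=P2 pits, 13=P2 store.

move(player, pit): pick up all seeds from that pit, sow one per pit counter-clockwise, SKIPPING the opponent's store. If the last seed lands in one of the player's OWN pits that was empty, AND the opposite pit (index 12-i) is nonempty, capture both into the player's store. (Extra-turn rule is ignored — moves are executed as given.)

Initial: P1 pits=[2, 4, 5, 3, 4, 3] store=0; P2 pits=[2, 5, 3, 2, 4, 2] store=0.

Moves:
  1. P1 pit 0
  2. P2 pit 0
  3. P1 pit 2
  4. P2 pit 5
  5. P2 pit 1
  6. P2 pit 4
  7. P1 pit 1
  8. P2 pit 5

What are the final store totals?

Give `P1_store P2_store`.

Answer: 2 4

Derivation:
Move 1: P1 pit0 -> P1=[0,5,6,3,4,3](0) P2=[2,5,3,2,4,2](0)
Move 2: P2 pit0 -> P1=[0,5,6,3,4,3](0) P2=[0,6,4,2,4,2](0)
Move 3: P1 pit2 -> P1=[0,5,0,4,5,4](1) P2=[1,7,4,2,4,2](0)
Move 4: P2 pit5 -> P1=[1,5,0,4,5,4](1) P2=[1,7,4,2,4,0](1)
Move 5: P2 pit1 -> P1=[2,6,0,4,5,4](1) P2=[1,0,5,3,5,1](2)
Move 6: P2 pit4 -> P1=[3,7,1,4,5,4](1) P2=[1,0,5,3,0,2](3)
Move 7: P1 pit1 -> P1=[3,0,2,5,6,5](2) P2=[2,1,5,3,0,2](3)
Move 8: P2 pit5 -> P1=[4,0,2,5,6,5](2) P2=[2,1,5,3,0,0](4)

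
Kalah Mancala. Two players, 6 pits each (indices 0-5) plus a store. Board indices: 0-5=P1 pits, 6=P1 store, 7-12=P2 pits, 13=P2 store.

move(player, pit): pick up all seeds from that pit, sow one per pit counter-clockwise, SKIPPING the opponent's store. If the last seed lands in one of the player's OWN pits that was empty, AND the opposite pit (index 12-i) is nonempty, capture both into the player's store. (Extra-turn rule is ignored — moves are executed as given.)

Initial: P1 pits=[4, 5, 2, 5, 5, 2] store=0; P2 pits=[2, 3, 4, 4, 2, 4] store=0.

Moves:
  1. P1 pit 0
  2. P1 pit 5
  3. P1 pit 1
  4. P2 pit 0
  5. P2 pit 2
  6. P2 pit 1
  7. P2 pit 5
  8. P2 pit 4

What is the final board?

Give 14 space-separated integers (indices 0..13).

Move 1: P1 pit0 -> P1=[0,6,3,6,6,2](0) P2=[2,3,4,4,2,4](0)
Move 2: P1 pit5 -> P1=[0,6,3,6,6,0](1) P2=[3,3,4,4,2,4](0)
Move 3: P1 pit1 -> P1=[0,0,4,7,7,1](2) P2=[4,3,4,4,2,4](0)
Move 4: P2 pit0 -> P1=[0,0,4,7,7,1](2) P2=[0,4,5,5,3,4](0)
Move 5: P2 pit2 -> P1=[1,0,4,7,7,1](2) P2=[0,4,0,6,4,5](1)
Move 6: P2 pit1 -> P1=[1,0,4,7,7,1](2) P2=[0,0,1,7,5,6](1)
Move 7: P2 pit5 -> P1=[2,1,5,8,8,1](2) P2=[0,0,1,7,5,0](2)
Move 8: P2 pit4 -> P1=[3,2,6,8,8,1](2) P2=[0,0,1,7,0,1](3)

Answer: 3 2 6 8 8 1 2 0 0 1 7 0 1 3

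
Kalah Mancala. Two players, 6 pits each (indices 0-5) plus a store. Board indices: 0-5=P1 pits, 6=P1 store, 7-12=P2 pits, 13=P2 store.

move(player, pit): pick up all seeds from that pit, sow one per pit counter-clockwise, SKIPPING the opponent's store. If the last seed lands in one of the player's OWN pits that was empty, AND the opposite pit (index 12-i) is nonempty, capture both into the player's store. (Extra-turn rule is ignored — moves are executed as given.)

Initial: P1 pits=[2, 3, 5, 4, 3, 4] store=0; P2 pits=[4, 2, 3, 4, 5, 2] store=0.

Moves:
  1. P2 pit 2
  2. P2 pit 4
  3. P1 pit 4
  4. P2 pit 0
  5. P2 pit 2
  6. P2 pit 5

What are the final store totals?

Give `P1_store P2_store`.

Answer: 1 2

Derivation:
Move 1: P2 pit2 -> P1=[2,3,5,4,3,4](0) P2=[4,2,0,5,6,3](0)
Move 2: P2 pit4 -> P1=[3,4,6,5,3,4](0) P2=[4,2,0,5,0,4](1)
Move 3: P1 pit4 -> P1=[3,4,6,5,0,5](1) P2=[5,2,0,5,0,4](1)
Move 4: P2 pit0 -> P1=[3,4,6,5,0,5](1) P2=[0,3,1,6,1,5](1)
Move 5: P2 pit2 -> P1=[3,4,6,5,0,5](1) P2=[0,3,0,7,1,5](1)
Move 6: P2 pit5 -> P1=[4,5,7,6,0,5](1) P2=[0,3,0,7,1,0](2)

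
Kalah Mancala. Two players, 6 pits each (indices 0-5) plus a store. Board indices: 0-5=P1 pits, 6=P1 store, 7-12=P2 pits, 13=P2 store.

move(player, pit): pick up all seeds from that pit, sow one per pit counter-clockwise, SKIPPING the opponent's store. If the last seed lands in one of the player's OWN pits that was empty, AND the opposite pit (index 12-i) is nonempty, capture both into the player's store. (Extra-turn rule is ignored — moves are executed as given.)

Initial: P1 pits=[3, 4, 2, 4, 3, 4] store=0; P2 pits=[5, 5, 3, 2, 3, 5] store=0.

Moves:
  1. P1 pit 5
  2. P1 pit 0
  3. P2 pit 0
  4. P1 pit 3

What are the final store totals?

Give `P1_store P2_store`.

Answer: 2 1

Derivation:
Move 1: P1 pit5 -> P1=[3,4,2,4,3,0](1) P2=[6,6,4,2,3,5](0)
Move 2: P1 pit0 -> P1=[0,5,3,5,3,0](1) P2=[6,6,4,2,3,5](0)
Move 3: P2 pit0 -> P1=[0,5,3,5,3,0](1) P2=[0,7,5,3,4,6](1)
Move 4: P1 pit3 -> P1=[0,5,3,0,4,1](2) P2=[1,8,5,3,4,6](1)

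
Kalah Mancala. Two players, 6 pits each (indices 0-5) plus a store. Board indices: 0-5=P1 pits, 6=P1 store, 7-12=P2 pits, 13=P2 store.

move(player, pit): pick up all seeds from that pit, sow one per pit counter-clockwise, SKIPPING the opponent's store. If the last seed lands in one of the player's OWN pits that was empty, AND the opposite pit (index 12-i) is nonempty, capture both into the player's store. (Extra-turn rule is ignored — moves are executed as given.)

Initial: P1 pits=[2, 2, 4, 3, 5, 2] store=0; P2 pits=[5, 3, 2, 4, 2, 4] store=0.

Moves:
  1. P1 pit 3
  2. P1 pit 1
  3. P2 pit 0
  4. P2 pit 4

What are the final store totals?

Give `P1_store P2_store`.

Move 1: P1 pit3 -> P1=[2,2,4,0,6,3](1) P2=[5,3,2,4,2,4](0)
Move 2: P1 pit1 -> P1=[2,0,5,0,6,3](4) P2=[5,3,0,4,2,4](0)
Move 3: P2 pit0 -> P1=[2,0,5,0,6,3](4) P2=[0,4,1,5,3,5](0)
Move 4: P2 pit4 -> P1=[3,0,5,0,6,3](4) P2=[0,4,1,5,0,6](1)

Answer: 4 1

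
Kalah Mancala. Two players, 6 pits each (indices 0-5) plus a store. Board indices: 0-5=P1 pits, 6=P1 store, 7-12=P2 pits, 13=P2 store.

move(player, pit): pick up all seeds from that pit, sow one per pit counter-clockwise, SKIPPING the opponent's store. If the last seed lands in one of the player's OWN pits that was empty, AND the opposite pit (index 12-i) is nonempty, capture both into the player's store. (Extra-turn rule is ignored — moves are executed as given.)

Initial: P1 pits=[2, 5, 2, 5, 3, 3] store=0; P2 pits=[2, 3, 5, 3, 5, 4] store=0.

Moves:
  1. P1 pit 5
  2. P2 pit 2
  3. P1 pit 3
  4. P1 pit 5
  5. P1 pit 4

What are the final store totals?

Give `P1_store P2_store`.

Move 1: P1 pit5 -> P1=[2,5,2,5,3,0](1) P2=[3,4,5,3,5,4](0)
Move 2: P2 pit2 -> P1=[3,5,2,5,3,0](1) P2=[3,4,0,4,6,5](1)
Move 3: P1 pit3 -> P1=[3,5,2,0,4,1](2) P2=[4,5,0,4,6,5](1)
Move 4: P1 pit5 -> P1=[3,5,2,0,4,0](3) P2=[4,5,0,4,6,5](1)
Move 5: P1 pit4 -> P1=[3,5,2,0,0,1](4) P2=[5,6,0,4,6,5](1)

Answer: 4 1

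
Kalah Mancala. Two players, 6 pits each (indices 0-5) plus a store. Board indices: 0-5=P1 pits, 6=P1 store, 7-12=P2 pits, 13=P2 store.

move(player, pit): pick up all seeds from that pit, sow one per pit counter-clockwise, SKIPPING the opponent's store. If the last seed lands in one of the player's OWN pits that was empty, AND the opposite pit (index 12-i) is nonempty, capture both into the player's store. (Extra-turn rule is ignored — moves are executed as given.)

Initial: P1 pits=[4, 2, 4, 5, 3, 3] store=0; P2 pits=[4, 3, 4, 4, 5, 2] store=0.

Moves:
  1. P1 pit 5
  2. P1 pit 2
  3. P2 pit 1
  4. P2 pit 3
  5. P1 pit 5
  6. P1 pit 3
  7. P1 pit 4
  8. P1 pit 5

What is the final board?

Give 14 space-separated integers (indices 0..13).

Answer: 5 3 0 0 0 0 6 8 2 7 0 7 4 1

Derivation:
Move 1: P1 pit5 -> P1=[4,2,4,5,3,0](1) P2=[5,4,4,4,5,2](0)
Move 2: P1 pit2 -> P1=[4,2,0,6,4,1](2) P2=[5,4,4,4,5,2](0)
Move 3: P2 pit1 -> P1=[4,2,0,6,4,1](2) P2=[5,0,5,5,6,3](0)
Move 4: P2 pit3 -> P1=[5,3,0,6,4,1](2) P2=[5,0,5,0,7,4](1)
Move 5: P1 pit5 -> P1=[5,3,0,6,4,0](3) P2=[5,0,5,0,7,4](1)
Move 6: P1 pit3 -> P1=[5,3,0,0,5,1](4) P2=[6,1,6,0,7,4](1)
Move 7: P1 pit4 -> P1=[5,3,0,0,0,2](5) P2=[7,2,7,0,7,4](1)
Move 8: P1 pit5 -> P1=[5,3,0,0,0,0](6) P2=[8,2,7,0,7,4](1)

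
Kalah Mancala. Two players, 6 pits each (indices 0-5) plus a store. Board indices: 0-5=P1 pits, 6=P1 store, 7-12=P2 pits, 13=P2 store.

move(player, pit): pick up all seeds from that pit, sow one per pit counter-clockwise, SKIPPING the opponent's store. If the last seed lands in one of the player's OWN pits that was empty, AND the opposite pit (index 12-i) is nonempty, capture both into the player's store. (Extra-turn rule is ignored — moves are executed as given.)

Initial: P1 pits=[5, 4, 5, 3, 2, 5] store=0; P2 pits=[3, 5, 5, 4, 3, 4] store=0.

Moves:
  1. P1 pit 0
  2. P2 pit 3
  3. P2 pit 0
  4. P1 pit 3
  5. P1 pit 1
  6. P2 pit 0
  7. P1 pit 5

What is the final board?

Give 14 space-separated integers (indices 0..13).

Move 1: P1 pit0 -> P1=[0,5,6,4,3,6](0) P2=[3,5,5,4,3,4](0)
Move 2: P2 pit3 -> P1=[1,5,6,4,3,6](0) P2=[3,5,5,0,4,5](1)
Move 3: P2 pit0 -> P1=[1,5,0,4,3,6](0) P2=[0,6,6,0,4,5](8)
Move 4: P1 pit3 -> P1=[1,5,0,0,4,7](1) P2=[1,6,6,0,4,5](8)
Move 5: P1 pit1 -> P1=[1,0,1,1,5,8](2) P2=[1,6,6,0,4,5](8)
Move 6: P2 pit0 -> P1=[1,0,1,1,5,8](2) P2=[0,7,6,0,4,5](8)
Move 7: P1 pit5 -> P1=[2,0,1,1,5,0](3) P2=[1,8,7,1,5,6](8)

Answer: 2 0 1 1 5 0 3 1 8 7 1 5 6 8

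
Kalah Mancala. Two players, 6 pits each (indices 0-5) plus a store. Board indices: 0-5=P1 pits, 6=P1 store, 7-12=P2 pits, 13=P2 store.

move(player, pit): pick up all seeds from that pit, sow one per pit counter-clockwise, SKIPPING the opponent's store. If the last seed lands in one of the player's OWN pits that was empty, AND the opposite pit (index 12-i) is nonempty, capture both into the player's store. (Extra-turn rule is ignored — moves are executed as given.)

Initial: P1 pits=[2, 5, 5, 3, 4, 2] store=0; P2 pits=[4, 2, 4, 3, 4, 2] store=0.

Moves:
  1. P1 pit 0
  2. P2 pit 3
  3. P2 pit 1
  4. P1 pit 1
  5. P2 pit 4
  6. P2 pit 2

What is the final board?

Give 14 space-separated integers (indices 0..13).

Answer: 2 1 2 4 5 3 1 5 0 0 1 1 5 10

Derivation:
Move 1: P1 pit0 -> P1=[0,6,6,3,4,2](0) P2=[4,2,4,3,4,2](0)
Move 2: P2 pit3 -> P1=[0,6,6,3,4,2](0) P2=[4,2,4,0,5,3](1)
Move 3: P2 pit1 -> P1=[0,6,0,3,4,2](0) P2=[4,0,5,0,5,3](8)
Move 4: P1 pit1 -> P1=[0,0,1,4,5,3](1) P2=[5,0,5,0,5,3](8)
Move 5: P2 pit4 -> P1=[1,1,2,4,5,3](1) P2=[5,0,5,0,0,4](9)
Move 6: P2 pit2 -> P1=[2,1,2,4,5,3](1) P2=[5,0,0,1,1,5](10)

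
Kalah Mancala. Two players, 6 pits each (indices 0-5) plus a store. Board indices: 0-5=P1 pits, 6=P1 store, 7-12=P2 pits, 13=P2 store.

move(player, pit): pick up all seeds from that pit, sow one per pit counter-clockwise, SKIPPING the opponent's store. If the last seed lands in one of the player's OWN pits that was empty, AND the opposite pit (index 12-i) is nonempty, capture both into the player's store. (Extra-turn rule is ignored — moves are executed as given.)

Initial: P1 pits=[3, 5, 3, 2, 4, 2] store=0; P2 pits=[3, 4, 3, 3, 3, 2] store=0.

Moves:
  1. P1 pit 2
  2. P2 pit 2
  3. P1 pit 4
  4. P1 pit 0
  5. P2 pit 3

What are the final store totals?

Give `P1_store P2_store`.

Move 1: P1 pit2 -> P1=[3,5,0,3,5,3](0) P2=[3,4,3,3,3,2](0)
Move 2: P2 pit2 -> P1=[3,5,0,3,5,3](0) P2=[3,4,0,4,4,3](0)
Move 3: P1 pit4 -> P1=[3,5,0,3,0,4](1) P2=[4,5,1,4,4,3](0)
Move 4: P1 pit0 -> P1=[0,6,1,4,0,4](1) P2=[4,5,1,4,4,3](0)
Move 5: P2 pit3 -> P1=[1,6,1,4,0,4](1) P2=[4,5,1,0,5,4](1)

Answer: 1 1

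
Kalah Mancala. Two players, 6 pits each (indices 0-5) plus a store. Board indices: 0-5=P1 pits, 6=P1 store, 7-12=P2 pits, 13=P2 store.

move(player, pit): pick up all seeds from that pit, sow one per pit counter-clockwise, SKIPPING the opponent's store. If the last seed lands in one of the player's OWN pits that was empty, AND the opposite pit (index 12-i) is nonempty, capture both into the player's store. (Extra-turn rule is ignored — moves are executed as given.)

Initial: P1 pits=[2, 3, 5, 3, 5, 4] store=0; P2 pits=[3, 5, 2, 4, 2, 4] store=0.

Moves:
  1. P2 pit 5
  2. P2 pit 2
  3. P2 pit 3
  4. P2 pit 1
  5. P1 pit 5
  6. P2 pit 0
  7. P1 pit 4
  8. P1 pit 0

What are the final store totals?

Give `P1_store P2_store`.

Move 1: P2 pit5 -> P1=[3,4,6,3,5,4](0) P2=[3,5,2,4,2,0](1)
Move 2: P2 pit2 -> P1=[3,4,6,3,5,4](0) P2=[3,5,0,5,3,0](1)
Move 3: P2 pit3 -> P1=[4,5,6,3,5,4](0) P2=[3,5,0,0,4,1](2)
Move 4: P2 pit1 -> P1=[4,5,6,3,5,4](0) P2=[3,0,1,1,5,2](3)
Move 5: P1 pit5 -> P1=[4,5,6,3,5,0](1) P2=[4,1,2,1,5,2](3)
Move 6: P2 pit0 -> P1=[4,5,6,3,5,0](1) P2=[0,2,3,2,6,2](3)
Move 7: P1 pit4 -> P1=[4,5,6,3,0,1](2) P2=[1,3,4,2,6,2](3)
Move 8: P1 pit0 -> P1=[0,6,7,4,0,1](6) P2=[1,0,4,2,6,2](3)

Answer: 6 3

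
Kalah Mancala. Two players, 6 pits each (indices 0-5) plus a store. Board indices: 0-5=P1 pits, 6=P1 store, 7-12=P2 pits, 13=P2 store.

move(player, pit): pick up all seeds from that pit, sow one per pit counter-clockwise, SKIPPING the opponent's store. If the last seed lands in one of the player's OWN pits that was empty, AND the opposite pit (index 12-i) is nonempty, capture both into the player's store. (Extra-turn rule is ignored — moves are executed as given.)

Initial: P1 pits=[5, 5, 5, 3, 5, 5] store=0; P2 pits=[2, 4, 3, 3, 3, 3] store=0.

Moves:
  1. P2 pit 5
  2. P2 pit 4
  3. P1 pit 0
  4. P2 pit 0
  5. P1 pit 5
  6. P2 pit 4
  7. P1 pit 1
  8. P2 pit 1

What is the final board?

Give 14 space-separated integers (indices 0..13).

Answer: 1 1 7 5 7 1 3 2 0 6 6 1 3 3

Derivation:
Move 1: P2 pit5 -> P1=[6,6,5,3,5,5](0) P2=[2,4,3,3,3,0](1)
Move 2: P2 pit4 -> P1=[7,6,5,3,5,5](0) P2=[2,4,3,3,0,1](2)
Move 3: P1 pit0 -> P1=[0,7,6,4,6,6](1) P2=[3,4,3,3,0,1](2)
Move 4: P2 pit0 -> P1=[0,7,6,4,6,6](1) P2=[0,5,4,4,0,1](2)
Move 5: P1 pit5 -> P1=[0,7,6,4,6,0](2) P2=[1,6,5,5,1,1](2)
Move 6: P2 pit4 -> P1=[0,7,6,4,6,0](2) P2=[1,6,5,5,0,2](2)
Move 7: P1 pit1 -> P1=[0,0,7,5,7,1](3) P2=[2,7,5,5,0,2](2)
Move 8: P2 pit1 -> P1=[1,1,7,5,7,1](3) P2=[2,0,6,6,1,3](3)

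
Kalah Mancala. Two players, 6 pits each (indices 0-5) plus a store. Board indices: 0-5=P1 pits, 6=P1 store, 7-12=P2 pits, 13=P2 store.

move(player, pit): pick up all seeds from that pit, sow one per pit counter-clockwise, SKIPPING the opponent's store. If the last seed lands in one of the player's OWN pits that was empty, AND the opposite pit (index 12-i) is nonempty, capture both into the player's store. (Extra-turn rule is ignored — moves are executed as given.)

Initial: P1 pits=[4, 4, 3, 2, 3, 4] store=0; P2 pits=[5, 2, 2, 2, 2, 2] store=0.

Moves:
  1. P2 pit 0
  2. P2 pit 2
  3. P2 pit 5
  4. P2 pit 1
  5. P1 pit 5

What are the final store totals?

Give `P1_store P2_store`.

Answer: 1 1

Derivation:
Move 1: P2 pit0 -> P1=[4,4,3,2,3,4](0) P2=[0,3,3,3,3,3](0)
Move 2: P2 pit2 -> P1=[4,4,3,2,3,4](0) P2=[0,3,0,4,4,4](0)
Move 3: P2 pit5 -> P1=[5,5,4,2,3,4](0) P2=[0,3,0,4,4,0](1)
Move 4: P2 pit1 -> P1=[5,5,4,2,3,4](0) P2=[0,0,1,5,5,0](1)
Move 5: P1 pit5 -> P1=[5,5,4,2,3,0](1) P2=[1,1,2,5,5,0](1)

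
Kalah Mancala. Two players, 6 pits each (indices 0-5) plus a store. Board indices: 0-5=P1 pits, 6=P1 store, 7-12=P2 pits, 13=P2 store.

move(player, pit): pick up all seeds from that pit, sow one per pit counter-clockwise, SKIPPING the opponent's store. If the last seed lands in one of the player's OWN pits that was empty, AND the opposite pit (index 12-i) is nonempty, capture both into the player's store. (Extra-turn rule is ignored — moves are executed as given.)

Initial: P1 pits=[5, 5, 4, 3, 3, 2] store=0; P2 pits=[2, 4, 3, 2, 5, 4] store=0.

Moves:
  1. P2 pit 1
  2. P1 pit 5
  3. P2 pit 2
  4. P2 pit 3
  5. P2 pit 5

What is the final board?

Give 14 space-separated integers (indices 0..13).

Answer: 7 6 5 4 4 1 1 3 0 0 0 8 0 3

Derivation:
Move 1: P2 pit1 -> P1=[5,5,4,3,3,2](0) P2=[2,0,4,3,6,5](0)
Move 2: P1 pit5 -> P1=[5,5,4,3,3,0](1) P2=[3,0,4,3,6,5](0)
Move 3: P2 pit2 -> P1=[5,5,4,3,3,0](1) P2=[3,0,0,4,7,6](1)
Move 4: P2 pit3 -> P1=[6,5,4,3,3,0](1) P2=[3,0,0,0,8,7](2)
Move 5: P2 pit5 -> P1=[7,6,5,4,4,1](1) P2=[3,0,0,0,8,0](3)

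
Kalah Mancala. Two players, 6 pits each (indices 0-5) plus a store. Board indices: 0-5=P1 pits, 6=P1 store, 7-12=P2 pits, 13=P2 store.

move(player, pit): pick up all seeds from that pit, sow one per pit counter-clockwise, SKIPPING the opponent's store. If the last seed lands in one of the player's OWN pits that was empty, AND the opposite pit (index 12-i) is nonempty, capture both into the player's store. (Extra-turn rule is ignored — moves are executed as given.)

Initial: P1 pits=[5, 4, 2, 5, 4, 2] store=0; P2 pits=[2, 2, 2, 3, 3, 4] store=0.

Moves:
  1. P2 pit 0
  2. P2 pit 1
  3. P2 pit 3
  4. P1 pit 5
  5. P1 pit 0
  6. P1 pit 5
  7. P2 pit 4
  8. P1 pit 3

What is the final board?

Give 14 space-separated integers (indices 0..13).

Move 1: P2 pit0 -> P1=[5,4,2,5,4,2](0) P2=[0,3,3,3,3,4](0)
Move 2: P2 pit1 -> P1=[5,4,2,5,4,2](0) P2=[0,0,4,4,4,4](0)
Move 3: P2 pit3 -> P1=[6,4,2,5,4,2](0) P2=[0,0,4,0,5,5](1)
Move 4: P1 pit5 -> P1=[6,4,2,5,4,0](1) P2=[1,0,4,0,5,5](1)
Move 5: P1 pit0 -> P1=[0,5,3,6,5,1](2) P2=[1,0,4,0,5,5](1)
Move 6: P1 pit5 -> P1=[0,5,3,6,5,0](3) P2=[1,0,4,0,5,5](1)
Move 7: P2 pit4 -> P1=[1,6,4,6,5,0](3) P2=[1,0,4,0,0,6](2)
Move 8: P1 pit3 -> P1=[1,6,4,0,6,1](4) P2=[2,1,5,0,0,6](2)

Answer: 1 6 4 0 6 1 4 2 1 5 0 0 6 2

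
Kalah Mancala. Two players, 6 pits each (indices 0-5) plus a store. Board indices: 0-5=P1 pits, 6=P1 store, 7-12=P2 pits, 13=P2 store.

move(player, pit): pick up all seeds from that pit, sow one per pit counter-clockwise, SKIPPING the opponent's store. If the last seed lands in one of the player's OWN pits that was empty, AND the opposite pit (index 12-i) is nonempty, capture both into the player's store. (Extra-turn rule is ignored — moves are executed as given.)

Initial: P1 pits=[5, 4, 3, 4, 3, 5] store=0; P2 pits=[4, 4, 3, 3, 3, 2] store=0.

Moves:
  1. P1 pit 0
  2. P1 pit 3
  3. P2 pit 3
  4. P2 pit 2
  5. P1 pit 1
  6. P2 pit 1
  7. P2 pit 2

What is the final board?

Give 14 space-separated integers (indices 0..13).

Answer: 0 0 5 1 6 8 2 5 0 0 3 6 5 2

Derivation:
Move 1: P1 pit0 -> P1=[0,5,4,5,4,6](0) P2=[4,4,3,3,3,2](0)
Move 2: P1 pit3 -> P1=[0,5,4,0,5,7](1) P2=[5,5,3,3,3,2](0)
Move 3: P2 pit3 -> P1=[0,5,4,0,5,7](1) P2=[5,5,3,0,4,3](1)
Move 4: P2 pit2 -> P1=[0,5,4,0,5,7](1) P2=[5,5,0,1,5,4](1)
Move 5: P1 pit1 -> P1=[0,0,5,1,6,8](2) P2=[5,5,0,1,5,4](1)
Move 6: P2 pit1 -> P1=[0,0,5,1,6,8](2) P2=[5,0,1,2,6,5](2)
Move 7: P2 pit2 -> P1=[0,0,5,1,6,8](2) P2=[5,0,0,3,6,5](2)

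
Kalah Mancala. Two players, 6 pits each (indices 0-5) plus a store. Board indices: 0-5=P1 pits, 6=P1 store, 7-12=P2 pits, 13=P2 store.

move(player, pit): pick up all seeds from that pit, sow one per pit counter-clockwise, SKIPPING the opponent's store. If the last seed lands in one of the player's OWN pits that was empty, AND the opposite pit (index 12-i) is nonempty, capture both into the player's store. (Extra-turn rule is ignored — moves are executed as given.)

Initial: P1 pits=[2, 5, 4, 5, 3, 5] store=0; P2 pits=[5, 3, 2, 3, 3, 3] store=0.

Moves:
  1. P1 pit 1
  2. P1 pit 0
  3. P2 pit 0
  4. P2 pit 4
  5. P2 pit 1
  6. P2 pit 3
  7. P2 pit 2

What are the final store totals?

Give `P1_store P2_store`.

Move 1: P1 pit1 -> P1=[2,0,5,6,4,6](1) P2=[5,3,2,3,3,3](0)
Move 2: P1 pit0 -> P1=[0,1,6,6,4,6](1) P2=[5,3,2,3,3,3](0)
Move 3: P2 pit0 -> P1=[0,1,6,6,4,6](1) P2=[0,4,3,4,4,4](0)
Move 4: P2 pit4 -> P1=[1,2,6,6,4,6](1) P2=[0,4,3,4,0,5](1)
Move 5: P2 pit1 -> P1=[1,2,6,6,4,6](1) P2=[0,0,4,5,1,6](1)
Move 6: P2 pit3 -> P1=[2,3,6,6,4,6](1) P2=[0,0,4,0,2,7](2)
Move 7: P2 pit2 -> P1=[2,3,6,6,4,6](1) P2=[0,0,0,1,3,8](3)

Answer: 1 3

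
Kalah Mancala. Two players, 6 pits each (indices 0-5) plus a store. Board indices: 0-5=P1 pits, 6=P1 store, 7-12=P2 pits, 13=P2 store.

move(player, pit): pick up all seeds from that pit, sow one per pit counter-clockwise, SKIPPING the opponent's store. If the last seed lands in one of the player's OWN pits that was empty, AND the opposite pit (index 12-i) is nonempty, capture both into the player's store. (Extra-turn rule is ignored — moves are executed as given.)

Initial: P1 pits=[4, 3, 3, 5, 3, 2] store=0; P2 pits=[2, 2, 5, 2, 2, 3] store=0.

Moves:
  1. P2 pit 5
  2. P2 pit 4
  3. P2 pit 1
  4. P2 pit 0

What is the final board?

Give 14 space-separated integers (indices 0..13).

Move 1: P2 pit5 -> P1=[5,4,3,5,3,2](0) P2=[2,2,5,2,2,0](1)
Move 2: P2 pit4 -> P1=[5,4,3,5,3,2](0) P2=[2,2,5,2,0,1](2)
Move 3: P2 pit1 -> P1=[5,4,3,5,3,2](0) P2=[2,0,6,3,0,1](2)
Move 4: P2 pit0 -> P1=[5,4,3,5,3,2](0) P2=[0,1,7,3,0,1](2)

Answer: 5 4 3 5 3 2 0 0 1 7 3 0 1 2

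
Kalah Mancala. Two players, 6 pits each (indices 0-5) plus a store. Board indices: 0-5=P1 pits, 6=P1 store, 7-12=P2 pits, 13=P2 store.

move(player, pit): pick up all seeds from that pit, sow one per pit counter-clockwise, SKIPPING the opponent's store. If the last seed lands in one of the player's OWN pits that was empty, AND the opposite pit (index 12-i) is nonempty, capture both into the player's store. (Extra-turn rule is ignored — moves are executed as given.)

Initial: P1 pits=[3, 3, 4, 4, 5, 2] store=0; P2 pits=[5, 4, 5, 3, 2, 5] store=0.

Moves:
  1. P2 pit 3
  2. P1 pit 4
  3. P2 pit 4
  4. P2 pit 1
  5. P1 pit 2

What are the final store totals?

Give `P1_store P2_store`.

Answer: 2 3

Derivation:
Move 1: P2 pit3 -> P1=[3,3,4,4,5,2](0) P2=[5,4,5,0,3,6](1)
Move 2: P1 pit4 -> P1=[3,3,4,4,0,3](1) P2=[6,5,6,0,3,6](1)
Move 3: P2 pit4 -> P1=[4,3,4,4,0,3](1) P2=[6,5,6,0,0,7](2)
Move 4: P2 pit1 -> P1=[4,3,4,4,0,3](1) P2=[6,0,7,1,1,8](3)
Move 5: P1 pit2 -> P1=[4,3,0,5,1,4](2) P2=[6,0,7,1,1,8](3)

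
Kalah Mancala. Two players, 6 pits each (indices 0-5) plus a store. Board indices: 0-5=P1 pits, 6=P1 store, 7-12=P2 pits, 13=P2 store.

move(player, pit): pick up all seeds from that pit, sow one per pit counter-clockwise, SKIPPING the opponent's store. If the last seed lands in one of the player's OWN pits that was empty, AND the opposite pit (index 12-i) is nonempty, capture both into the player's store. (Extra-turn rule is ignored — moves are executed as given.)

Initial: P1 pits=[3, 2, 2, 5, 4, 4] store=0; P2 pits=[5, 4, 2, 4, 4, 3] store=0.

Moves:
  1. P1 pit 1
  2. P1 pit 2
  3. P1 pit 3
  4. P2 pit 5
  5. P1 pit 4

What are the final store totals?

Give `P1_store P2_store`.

Move 1: P1 pit1 -> P1=[3,0,3,6,4,4](0) P2=[5,4,2,4,4,3](0)
Move 2: P1 pit2 -> P1=[3,0,0,7,5,5](0) P2=[5,4,2,4,4,3](0)
Move 3: P1 pit3 -> P1=[3,0,0,0,6,6](1) P2=[6,5,3,5,4,3](0)
Move 4: P2 pit5 -> P1=[4,1,0,0,6,6](1) P2=[6,5,3,5,4,0](1)
Move 5: P1 pit4 -> P1=[4,1,0,0,0,7](2) P2=[7,6,4,6,4,0](1)

Answer: 2 1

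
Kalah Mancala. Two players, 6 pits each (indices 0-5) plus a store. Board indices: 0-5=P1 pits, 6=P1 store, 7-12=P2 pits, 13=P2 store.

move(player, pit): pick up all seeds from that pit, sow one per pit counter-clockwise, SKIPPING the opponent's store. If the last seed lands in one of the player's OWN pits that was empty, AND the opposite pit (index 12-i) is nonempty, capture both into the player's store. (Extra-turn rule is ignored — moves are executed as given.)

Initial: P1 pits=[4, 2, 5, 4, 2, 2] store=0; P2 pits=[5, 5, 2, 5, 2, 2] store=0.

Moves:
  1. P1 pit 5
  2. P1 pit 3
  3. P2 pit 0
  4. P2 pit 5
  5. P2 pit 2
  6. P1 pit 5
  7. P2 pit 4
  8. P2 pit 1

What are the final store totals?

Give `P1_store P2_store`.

Answer: 3 11

Derivation:
Move 1: P1 pit5 -> P1=[4,2,5,4,2,0](1) P2=[6,5,2,5,2,2](0)
Move 2: P1 pit3 -> P1=[4,2,5,0,3,1](2) P2=[7,5,2,5,2,2](0)
Move 3: P2 pit0 -> P1=[5,2,5,0,3,1](2) P2=[0,6,3,6,3,3](1)
Move 4: P2 pit5 -> P1=[6,3,5,0,3,1](2) P2=[0,6,3,6,3,0](2)
Move 5: P2 pit2 -> P1=[0,3,5,0,3,1](2) P2=[0,6,0,7,4,0](9)
Move 6: P1 pit5 -> P1=[0,3,5,0,3,0](3) P2=[0,6,0,7,4,0](9)
Move 7: P2 pit4 -> P1=[1,4,5,0,3,0](3) P2=[0,6,0,7,0,1](10)
Move 8: P2 pit1 -> P1=[2,4,5,0,3,0](3) P2=[0,0,1,8,1,2](11)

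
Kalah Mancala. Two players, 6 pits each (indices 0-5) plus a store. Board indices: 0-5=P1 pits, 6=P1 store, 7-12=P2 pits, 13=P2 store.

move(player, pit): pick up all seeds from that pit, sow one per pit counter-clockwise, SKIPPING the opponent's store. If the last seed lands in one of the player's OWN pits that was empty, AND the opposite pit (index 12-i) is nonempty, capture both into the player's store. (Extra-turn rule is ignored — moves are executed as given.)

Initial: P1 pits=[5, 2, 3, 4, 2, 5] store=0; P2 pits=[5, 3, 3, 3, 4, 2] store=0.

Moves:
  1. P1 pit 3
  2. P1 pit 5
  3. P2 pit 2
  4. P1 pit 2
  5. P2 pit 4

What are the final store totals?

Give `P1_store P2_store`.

Move 1: P1 pit3 -> P1=[5,2,3,0,3,6](1) P2=[6,3,3,3,4,2](0)
Move 2: P1 pit5 -> P1=[5,2,3,0,3,0](2) P2=[7,4,4,4,5,2](0)
Move 3: P2 pit2 -> P1=[5,2,3,0,3,0](2) P2=[7,4,0,5,6,3](1)
Move 4: P1 pit2 -> P1=[5,2,0,1,4,0](10) P2=[0,4,0,5,6,3](1)
Move 5: P2 pit4 -> P1=[6,3,1,2,4,0](10) P2=[0,4,0,5,0,4](2)

Answer: 10 2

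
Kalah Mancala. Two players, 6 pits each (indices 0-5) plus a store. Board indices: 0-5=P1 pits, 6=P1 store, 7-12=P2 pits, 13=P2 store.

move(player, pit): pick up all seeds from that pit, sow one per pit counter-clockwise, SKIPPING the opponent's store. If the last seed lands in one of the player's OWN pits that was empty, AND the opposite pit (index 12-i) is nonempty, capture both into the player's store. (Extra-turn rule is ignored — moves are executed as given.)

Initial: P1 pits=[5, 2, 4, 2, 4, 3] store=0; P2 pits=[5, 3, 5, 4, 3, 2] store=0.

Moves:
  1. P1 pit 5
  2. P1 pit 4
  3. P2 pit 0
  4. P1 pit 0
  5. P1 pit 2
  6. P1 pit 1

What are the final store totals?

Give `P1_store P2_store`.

Answer: 4 1

Derivation:
Move 1: P1 pit5 -> P1=[5,2,4,2,4,0](1) P2=[6,4,5,4,3,2](0)
Move 2: P1 pit4 -> P1=[5,2,4,2,0,1](2) P2=[7,5,5,4,3,2](0)
Move 3: P2 pit0 -> P1=[6,2,4,2,0,1](2) P2=[0,6,6,5,4,3](1)
Move 4: P1 pit0 -> P1=[0,3,5,3,1,2](3) P2=[0,6,6,5,4,3](1)
Move 5: P1 pit2 -> P1=[0,3,0,4,2,3](4) P2=[1,6,6,5,4,3](1)
Move 6: P1 pit1 -> P1=[0,0,1,5,3,3](4) P2=[1,6,6,5,4,3](1)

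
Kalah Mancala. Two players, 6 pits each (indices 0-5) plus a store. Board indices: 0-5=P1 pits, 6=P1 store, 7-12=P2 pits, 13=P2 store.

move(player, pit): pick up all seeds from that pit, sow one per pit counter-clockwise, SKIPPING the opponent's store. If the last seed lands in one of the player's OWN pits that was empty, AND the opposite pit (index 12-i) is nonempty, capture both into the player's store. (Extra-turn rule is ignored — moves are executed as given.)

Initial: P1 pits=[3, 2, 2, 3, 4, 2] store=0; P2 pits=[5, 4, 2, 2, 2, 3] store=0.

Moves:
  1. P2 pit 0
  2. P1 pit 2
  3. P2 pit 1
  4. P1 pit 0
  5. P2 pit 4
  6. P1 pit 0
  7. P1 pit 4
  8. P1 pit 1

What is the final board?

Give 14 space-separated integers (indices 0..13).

Answer: 0 0 2 6 1 4 2 1 1 5 4 0 6 2

Derivation:
Move 1: P2 pit0 -> P1=[3,2,2,3,4,2](0) P2=[0,5,3,3,3,4](0)
Move 2: P1 pit2 -> P1=[3,2,0,4,5,2](0) P2=[0,5,3,3,3,4](0)
Move 3: P2 pit1 -> P1=[3,2,0,4,5,2](0) P2=[0,0,4,4,4,5](1)
Move 4: P1 pit0 -> P1=[0,3,1,5,5,2](0) P2=[0,0,4,4,4,5](1)
Move 5: P2 pit4 -> P1=[1,4,1,5,5,2](0) P2=[0,0,4,4,0,6](2)
Move 6: P1 pit0 -> P1=[0,5,1,5,5,2](0) P2=[0,0,4,4,0,6](2)
Move 7: P1 pit4 -> P1=[0,5,1,5,0,3](1) P2=[1,1,5,4,0,6](2)
Move 8: P1 pit1 -> P1=[0,0,2,6,1,4](2) P2=[1,1,5,4,0,6](2)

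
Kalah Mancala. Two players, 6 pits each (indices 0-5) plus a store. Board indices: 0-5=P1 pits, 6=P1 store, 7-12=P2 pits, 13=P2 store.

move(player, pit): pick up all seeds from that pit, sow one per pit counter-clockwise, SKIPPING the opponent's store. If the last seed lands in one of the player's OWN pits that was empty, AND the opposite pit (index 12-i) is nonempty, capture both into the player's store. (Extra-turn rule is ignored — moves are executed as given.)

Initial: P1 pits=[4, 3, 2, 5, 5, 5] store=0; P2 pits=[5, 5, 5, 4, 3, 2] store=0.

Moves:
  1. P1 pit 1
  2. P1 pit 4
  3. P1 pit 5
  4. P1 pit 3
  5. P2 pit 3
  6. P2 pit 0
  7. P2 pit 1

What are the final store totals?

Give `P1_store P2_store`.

Answer: 3 3

Derivation:
Move 1: P1 pit1 -> P1=[4,0,3,6,6,5](0) P2=[5,5,5,4,3,2](0)
Move 2: P1 pit4 -> P1=[4,0,3,6,0,6](1) P2=[6,6,6,5,3,2](0)
Move 3: P1 pit5 -> P1=[4,0,3,6,0,0](2) P2=[7,7,7,6,4,2](0)
Move 4: P1 pit3 -> P1=[4,0,3,0,1,1](3) P2=[8,8,8,6,4,2](0)
Move 5: P2 pit3 -> P1=[5,1,4,0,1,1](3) P2=[8,8,8,0,5,3](1)
Move 6: P2 pit0 -> P1=[6,2,4,0,1,1](3) P2=[0,9,9,1,6,4](2)
Move 7: P2 pit1 -> P1=[7,3,5,1,1,1](3) P2=[0,0,10,2,7,5](3)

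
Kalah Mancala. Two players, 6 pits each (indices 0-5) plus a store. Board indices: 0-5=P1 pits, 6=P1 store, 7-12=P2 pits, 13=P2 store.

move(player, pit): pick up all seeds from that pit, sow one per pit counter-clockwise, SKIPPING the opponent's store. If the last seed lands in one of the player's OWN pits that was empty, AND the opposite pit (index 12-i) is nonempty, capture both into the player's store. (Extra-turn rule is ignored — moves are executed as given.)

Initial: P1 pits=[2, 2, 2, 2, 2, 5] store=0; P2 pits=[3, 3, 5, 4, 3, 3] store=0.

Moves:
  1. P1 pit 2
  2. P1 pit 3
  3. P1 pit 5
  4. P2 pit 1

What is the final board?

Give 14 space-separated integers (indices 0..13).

Answer: 2 2 0 0 4 0 2 4 0 7 6 5 4 0

Derivation:
Move 1: P1 pit2 -> P1=[2,2,0,3,3,5](0) P2=[3,3,5,4,3,3](0)
Move 2: P1 pit3 -> P1=[2,2,0,0,4,6](1) P2=[3,3,5,4,3,3](0)
Move 3: P1 pit5 -> P1=[2,2,0,0,4,0](2) P2=[4,4,6,5,4,3](0)
Move 4: P2 pit1 -> P1=[2,2,0,0,4,0](2) P2=[4,0,7,6,5,4](0)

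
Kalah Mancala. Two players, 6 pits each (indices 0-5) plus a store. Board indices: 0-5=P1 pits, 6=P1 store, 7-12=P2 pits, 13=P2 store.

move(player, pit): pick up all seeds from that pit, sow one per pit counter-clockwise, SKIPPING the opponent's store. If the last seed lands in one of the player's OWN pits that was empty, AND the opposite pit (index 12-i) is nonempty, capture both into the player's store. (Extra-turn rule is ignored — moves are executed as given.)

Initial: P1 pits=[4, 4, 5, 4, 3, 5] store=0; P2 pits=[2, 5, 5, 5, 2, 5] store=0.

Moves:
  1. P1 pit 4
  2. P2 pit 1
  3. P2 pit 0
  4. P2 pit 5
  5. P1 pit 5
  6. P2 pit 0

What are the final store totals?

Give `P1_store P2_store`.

Move 1: P1 pit4 -> P1=[4,4,5,4,0,6](1) P2=[3,5,5,5,2,5](0)
Move 2: P2 pit1 -> P1=[4,4,5,4,0,6](1) P2=[3,0,6,6,3,6](1)
Move 3: P2 pit0 -> P1=[4,4,5,4,0,6](1) P2=[0,1,7,7,3,6](1)
Move 4: P2 pit5 -> P1=[5,5,6,5,1,6](1) P2=[0,1,7,7,3,0](2)
Move 5: P1 pit5 -> P1=[5,5,6,5,1,0](2) P2=[1,2,8,8,4,0](2)
Move 6: P2 pit0 -> P1=[5,5,6,5,1,0](2) P2=[0,3,8,8,4,0](2)

Answer: 2 2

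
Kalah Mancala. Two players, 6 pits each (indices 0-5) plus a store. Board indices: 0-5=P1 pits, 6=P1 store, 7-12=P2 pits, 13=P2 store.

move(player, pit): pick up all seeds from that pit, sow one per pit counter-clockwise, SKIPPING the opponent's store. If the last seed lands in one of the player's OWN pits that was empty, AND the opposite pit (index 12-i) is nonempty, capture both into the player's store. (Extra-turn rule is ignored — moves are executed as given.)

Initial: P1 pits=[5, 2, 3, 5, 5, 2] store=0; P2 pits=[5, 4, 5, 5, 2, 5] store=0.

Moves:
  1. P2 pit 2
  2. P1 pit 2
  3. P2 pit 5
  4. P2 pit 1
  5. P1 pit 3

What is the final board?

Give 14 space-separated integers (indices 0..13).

Answer: 0 3 1 0 8 4 1 6 1 2 8 4 0 10

Derivation:
Move 1: P2 pit2 -> P1=[6,2,3,5,5,2](0) P2=[5,4,0,6,3,6](1)
Move 2: P1 pit2 -> P1=[6,2,0,6,6,3](0) P2=[5,4,0,6,3,6](1)
Move 3: P2 pit5 -> P1=[7,3,1,7,7,3](0) P2=[5,4,0,6,3,0](2)
Move 4: P2 pit1 -> P1=[0,3,1,7,7,3](0) P2=[5,0,1,7,4,0](10)
Move 5: P1 pit3 -> P1=[0,3,1,0,8,4](1) P2=[6,1,2,8,4,0](10)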